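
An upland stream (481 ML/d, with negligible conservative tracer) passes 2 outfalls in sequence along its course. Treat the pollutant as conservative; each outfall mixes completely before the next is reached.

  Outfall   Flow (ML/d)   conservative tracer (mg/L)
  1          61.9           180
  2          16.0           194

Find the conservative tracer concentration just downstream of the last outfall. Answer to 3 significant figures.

After outfall 1: Q = 481.0 + 61.90 = 542.9 ML/d; C = (481.0·0 + 61.90·180.0)/542.9 = 20.52 mg/L.
After outfall 2: Q = 542.9 + 16.00 = 558.9 ML/d; C = (542.9·20.52 + 16.00·194.0)/558.9 = 25.49 mg/L.

25.5 mg/L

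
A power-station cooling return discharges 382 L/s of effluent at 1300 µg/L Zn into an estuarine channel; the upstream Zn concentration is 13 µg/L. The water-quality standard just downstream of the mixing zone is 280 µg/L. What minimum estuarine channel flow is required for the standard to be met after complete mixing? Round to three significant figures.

1460 L/s

Set C_mix = 280: (Q·13.00 + 382.0·1300) / (Q + 382.0) = 280
→ Q = 382.0·(1300 − 280)/(280 − 13.00) = 1459 L/s.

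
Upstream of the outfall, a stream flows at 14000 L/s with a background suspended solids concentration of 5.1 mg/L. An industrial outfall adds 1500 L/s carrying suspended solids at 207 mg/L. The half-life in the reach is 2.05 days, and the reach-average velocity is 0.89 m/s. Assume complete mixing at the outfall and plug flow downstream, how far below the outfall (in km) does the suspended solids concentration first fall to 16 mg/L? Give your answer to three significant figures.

98.2 km

Conservation of mass: C = (14000·5.100 + 1500·207.0) / 15500 = 381900/15500 = 24.64 mg/L.
Half-life 2.05 d → k = ln 2 / 2.05 = 0.3381 d⁻¹.
Set 24.64·exp(−k·t) = 16 → t = ln(24.64/16)/k = 110300 s = 30.64 h.
Distance = v·t = 0.89·110300 = 98180 m = 98.18 km.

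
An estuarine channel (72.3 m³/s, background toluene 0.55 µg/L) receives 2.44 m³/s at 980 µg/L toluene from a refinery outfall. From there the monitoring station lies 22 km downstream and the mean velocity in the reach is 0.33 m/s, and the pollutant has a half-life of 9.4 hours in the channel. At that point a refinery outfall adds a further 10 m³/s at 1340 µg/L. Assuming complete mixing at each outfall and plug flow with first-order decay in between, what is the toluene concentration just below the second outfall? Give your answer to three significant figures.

165 µg/L

Flow-weighted average: C = (72.30·0.5500 + 2.440·980.0) / 74.74 = 2431/74.74 = 32.53 µg/L; combined flow 74.74 m³/s.
Travel time t = 22·1000 / 0.33 = 66670 s = 18.52 h.
Half-life 9.4 h → k = ln 2 / 9.4 = 0.07374 h⁻¹ = 1.770 d⁻¹.
First-order decay: C = 32.53·exp(−k·t) = 32.53·0.2552 = 8.302 µg/L.
Second outfall: C = (74.74·8.302 + 10.00·1340)/84.74 = 165.5 µg/L.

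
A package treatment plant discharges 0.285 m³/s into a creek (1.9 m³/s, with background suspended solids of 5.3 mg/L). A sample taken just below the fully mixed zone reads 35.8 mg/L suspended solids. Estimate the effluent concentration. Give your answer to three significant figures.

Mass balance: 1.900·5.300 + 0.2850·Cₑ = 2.185·35.80
→ Cₑ = (2.185·35.80 − 1.900·5.300) / 0.2850 = 239.1 mg/L.

239 mg/L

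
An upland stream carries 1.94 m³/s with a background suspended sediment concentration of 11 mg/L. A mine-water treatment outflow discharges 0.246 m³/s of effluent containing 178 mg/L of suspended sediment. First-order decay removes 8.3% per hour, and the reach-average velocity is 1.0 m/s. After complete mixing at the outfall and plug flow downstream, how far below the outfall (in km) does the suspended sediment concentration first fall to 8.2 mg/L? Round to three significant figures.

Mixed concentration C = ΣQC/ΣQ = (1.940·11.00 + 0.2460·178.0) / 2.186 = 65.13/2.186 = 29.79 mg/L.
8.3%/h lost → k = −ln(1 − 0.083) = 0.08665 h⁻¹.
Set 29.79·exp(−k·t) = 8.2 → t = ln(29.79/8.2)/k = 53600 s = 14.89 h.
Distance = v·t = 1.0·53600 = 53600 m = 53.60 km.

53.6 km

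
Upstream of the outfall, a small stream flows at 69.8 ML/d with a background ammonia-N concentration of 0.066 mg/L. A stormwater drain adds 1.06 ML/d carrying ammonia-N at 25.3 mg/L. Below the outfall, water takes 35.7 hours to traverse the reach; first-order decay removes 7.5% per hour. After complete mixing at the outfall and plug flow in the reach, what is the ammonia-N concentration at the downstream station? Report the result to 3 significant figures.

Flow-weighted average: C = (69.80·0.06600 + 1.060·25.30) / 70.86 = 31.42/70.86 = 0.4435 mg/L.
7.5%/h lost → k = −ln(1 − 0.075) = 0.07796 h⁻¹.
Decay over the reach: 0.4435·exp(−kt) = 0.4435·0.06184 = 0.02742 mg/L.

0.0274 mg/L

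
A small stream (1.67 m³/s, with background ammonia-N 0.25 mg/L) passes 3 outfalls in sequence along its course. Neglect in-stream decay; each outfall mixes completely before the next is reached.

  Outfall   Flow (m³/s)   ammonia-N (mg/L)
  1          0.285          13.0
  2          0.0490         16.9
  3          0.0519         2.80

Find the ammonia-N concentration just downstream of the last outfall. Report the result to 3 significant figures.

Outfall 1: combined Q = 1.955 m³/s; C = (1.670·0.2500 + 0.2850·13.00)/1.955 = 2.109 mg/L.
Outfall 2: combined Q = 2.004 m³/s; C = (1.955·2.109 + 0.04900·16.90)/2.004 = 2.470 mg/L.
Outfall 3: combined Q = 2.056 m³/s; C = (2.004·2.470 + 0.05190·2.800)/2.056 = 2.479 mg/L.

2.48 mg/L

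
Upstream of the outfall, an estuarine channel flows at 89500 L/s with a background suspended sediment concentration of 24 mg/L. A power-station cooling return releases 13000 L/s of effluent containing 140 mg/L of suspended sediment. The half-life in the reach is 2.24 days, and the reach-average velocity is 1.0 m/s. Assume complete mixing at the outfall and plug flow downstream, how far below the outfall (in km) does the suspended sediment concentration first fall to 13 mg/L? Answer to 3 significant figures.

305 km

Conservation of mass: C = (89500·24.00 + 13000·140.0) / 102500 = 3968000/102500 = 38.71 mg/L.
Half-life 2.24 d → k = ln 2 / 2.24 = 0.3094 d⁻¹.
Set 38.71·exp(−k·t) = 13 → t = ln(38.71/13)/k = 304700 s = 84.63 h.
Distance = v·t = 1.0·304700 = 304700 m = 304.7 km.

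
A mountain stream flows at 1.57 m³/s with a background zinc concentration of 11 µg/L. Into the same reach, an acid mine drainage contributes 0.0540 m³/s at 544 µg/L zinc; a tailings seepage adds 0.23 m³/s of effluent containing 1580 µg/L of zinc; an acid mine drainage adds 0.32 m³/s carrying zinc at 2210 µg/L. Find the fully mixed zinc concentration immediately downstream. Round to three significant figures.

514 µg/L

Mixed concentration C = ΣQC/ΣQ = (1.570·11.00 + 0.05400·544.0 + 0.2300·1580 + 0.3200·2210) / 2.174 = 1117/2.174 = 513.9 µg/L.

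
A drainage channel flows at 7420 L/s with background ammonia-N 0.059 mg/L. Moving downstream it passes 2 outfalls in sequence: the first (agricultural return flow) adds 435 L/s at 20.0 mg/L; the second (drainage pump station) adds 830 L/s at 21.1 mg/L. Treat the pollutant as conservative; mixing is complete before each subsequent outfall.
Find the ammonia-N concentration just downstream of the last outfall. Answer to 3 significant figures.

3.07 mg/L

After outfall 1: Q = 7420 + 435.0 = 7855 L/s; C = (7420·0.05900 + 435.0·20.00)/7855 = 1.163 mg/L.
After outfall 2: Q = 7855 + 830.0 = 8685 L/s; C = (7855·1.163 + 830.0·21.10)/8685 = 3.069 mg/L.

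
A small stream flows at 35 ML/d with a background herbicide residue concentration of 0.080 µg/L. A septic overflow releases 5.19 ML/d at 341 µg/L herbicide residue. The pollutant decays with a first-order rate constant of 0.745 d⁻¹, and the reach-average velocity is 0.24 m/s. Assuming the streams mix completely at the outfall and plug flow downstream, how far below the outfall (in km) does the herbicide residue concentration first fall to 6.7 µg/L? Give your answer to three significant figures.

Mixed concentration C = ΣQC/ΣQ = (35.00·0.08000 + 5.190·341.0) / 40.19 = 1773/40.19 = 44.11 µg/L.
Set 44.11·exp(−k·t) = 6.7 → t = ln(44.11/6.7)/k = 218500 s = 60.71 h.
Distance = v·t = 0.24·218500 = 52450 m = 52.45 km.

52.5 km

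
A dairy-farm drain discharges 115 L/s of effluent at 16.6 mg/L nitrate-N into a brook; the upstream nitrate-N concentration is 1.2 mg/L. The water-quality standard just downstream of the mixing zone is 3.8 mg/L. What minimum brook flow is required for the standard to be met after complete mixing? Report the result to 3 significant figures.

566 L/s

Set C_mix = 3.8: (Q·1.200 + 115.0·16.60) / (Q + 115.0) = 3.8
→ Q = 115.0·(16.60 − 3.8)/(3.8 − 1.200) = 566.2 L/s.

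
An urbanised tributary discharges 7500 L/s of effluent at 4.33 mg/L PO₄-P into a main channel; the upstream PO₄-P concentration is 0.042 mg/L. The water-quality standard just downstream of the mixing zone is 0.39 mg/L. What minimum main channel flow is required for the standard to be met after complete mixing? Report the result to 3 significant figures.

84900 L/s

Set C_mix = 0.39: (Q·0.04200 + 7500·4.330) / (Q + 7500) = 0.39
→ Q = 7500·(4.330 − 0.39)/(0.39 − 0.04200) = 84910 L/s.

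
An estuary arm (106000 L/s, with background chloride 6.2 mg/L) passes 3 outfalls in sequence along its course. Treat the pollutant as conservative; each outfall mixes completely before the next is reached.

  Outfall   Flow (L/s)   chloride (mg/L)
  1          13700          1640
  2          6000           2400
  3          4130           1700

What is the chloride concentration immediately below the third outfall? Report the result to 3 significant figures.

Below outfall 1: Q → 119700 L/s, C = (106000·6.200 + 13700·1640)/119700 = 193.2 mg/L.
Below outfall 2: Q → 125700 L/s, C = (119700·193.2 + 6000·2400)/125700 = 298.5 mg/L.
Below outfall 3: Q → 129800 L/s, C = (125700·298.5 + 4130·1700)/129800 = 343.1 mg/L.

343 mg/L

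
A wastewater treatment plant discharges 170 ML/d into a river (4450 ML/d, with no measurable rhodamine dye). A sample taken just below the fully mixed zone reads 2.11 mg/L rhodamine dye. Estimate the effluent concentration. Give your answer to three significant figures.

57.3 mg/L

Mass balance: 4450·0 + 170.0·Cₑ = 4620·2.110
→ Cₑ = (4620·2.110 − 4450·0) / 170.0 = 57.34 mg/L.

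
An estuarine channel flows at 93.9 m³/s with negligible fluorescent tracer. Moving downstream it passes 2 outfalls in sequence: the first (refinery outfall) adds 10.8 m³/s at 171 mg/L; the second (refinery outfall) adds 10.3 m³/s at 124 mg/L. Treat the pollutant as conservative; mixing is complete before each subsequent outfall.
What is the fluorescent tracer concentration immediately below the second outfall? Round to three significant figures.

After outfall 1: Q = 93.90 + 10.80 = 104.7 m³/s; C = (93.90·0 + 10.80·171.0)/104.7 = 17.64 mg/L.
After outfall 2: Q = 104.7 + 10.30 = 115.0 m³/s; C = (104.7·17.64 + 10.30·124.0)/115.0 = 27.17 mg/L.

27.2 mg/L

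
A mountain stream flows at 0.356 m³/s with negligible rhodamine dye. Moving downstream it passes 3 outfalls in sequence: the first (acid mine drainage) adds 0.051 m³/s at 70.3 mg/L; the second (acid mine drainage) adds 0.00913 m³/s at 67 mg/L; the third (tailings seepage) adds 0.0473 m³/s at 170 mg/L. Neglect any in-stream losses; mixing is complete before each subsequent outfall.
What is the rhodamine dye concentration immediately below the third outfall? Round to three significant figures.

26.4 mg/L

Below outfall 1: Q → 0.4070 m³/s, C = (0.3560·0 + 0.05100·70.30)/0.4070 = 8.809 mg/L.
Below outfall 2: Q → 0.4161 m³/s, C = (0.4070·8.809 + 0.009130·67.00)/0.4161 = 10.09 mg/L.
Below outfall 3: Q → 0.4634 m³/s, C = (0.4161·10.09 + 0.04730·170.0)/0.4634 = 26.41 mg/L.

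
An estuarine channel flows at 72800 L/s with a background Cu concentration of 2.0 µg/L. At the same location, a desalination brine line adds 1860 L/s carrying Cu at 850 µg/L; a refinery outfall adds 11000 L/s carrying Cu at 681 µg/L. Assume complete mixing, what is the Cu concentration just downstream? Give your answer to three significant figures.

108 µg/L

Mass balance: C = (72800·2.000 + 1860·850.0 + 11000·681.0) / 85660 = 9218000/85660 = 107.6 µg/L.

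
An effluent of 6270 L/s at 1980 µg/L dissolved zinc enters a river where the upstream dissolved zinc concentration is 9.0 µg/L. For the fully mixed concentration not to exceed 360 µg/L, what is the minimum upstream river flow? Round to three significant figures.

Set C_mix = 360: (Q·9.000 + 6270·1980) / (Q + 6270) = 360
→ Q = 6270·(1980 − 360)/(360 − 9.000) = 28940 L/s.

28900 L/s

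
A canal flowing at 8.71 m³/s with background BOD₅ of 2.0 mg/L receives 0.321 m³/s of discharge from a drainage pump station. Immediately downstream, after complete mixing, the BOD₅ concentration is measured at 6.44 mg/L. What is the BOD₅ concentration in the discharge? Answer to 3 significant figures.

Mass balance: 8.710·2.000 + 0.3210·Cₑ = 9.031·6.440
→ Cₑ = (9.031·6.440 − 8.710·2.000) / 0.3210 = 126.9 mg/L.

127 mg/L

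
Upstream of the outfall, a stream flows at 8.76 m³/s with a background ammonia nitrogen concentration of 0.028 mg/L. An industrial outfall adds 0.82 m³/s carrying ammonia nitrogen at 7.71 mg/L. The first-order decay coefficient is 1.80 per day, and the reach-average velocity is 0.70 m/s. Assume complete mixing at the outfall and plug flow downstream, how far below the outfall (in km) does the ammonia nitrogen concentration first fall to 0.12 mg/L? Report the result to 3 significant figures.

58.6 km

Mixed concentration C = ΣQC/ΣQ = (8.760·0.02800 + 0.8200·7.710) / 9.580 = 6.567/9.580 = 0.6855 mg/L.
Set 0.6855·exp(−k·t) = 0.12 → t = ln(0.6855/0.12)/k = 83650 s = 23.24 h.
Distance = v·t = 0.70·83650 = 58560 m = 58.56 km.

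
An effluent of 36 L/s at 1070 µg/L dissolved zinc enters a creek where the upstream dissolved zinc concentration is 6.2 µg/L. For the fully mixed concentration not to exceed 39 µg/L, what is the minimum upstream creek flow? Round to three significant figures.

Set C_mix = 39: (Q·6.200 + 36.00·1070) / (Q + 36.00) = 39
→ Q = 36.00·(1070 − 39)/(39 − 6.200) = 1132 L/s.

1130 L/s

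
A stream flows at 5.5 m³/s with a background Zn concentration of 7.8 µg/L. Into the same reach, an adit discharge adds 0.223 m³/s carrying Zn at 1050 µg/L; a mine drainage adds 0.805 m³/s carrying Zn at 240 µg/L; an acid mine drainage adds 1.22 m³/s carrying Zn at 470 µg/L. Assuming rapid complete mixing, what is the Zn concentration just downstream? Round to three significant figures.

Mixed concentration C = ΣQC/ΣQ = (5.500·7.800 + 0.2230·1050 + 0.8050·240.0 + 1.220·470.0) / 7.748 = 1044/7.748 = 134.7 µg/L.

135 µg/L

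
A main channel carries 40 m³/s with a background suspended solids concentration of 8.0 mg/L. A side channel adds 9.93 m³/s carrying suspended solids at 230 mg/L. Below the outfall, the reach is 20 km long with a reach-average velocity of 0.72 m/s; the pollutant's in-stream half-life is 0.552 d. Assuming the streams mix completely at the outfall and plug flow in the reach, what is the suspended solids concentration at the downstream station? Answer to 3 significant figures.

Flow-weighted average: C = (40.00·8.000 + 9.930·230.0) / 49.93 = 2604/49.93 = 52.15 mg/L.
Travel time t = 20·1000 / 0.72 = 27780 s = 7.716 h.
Half-life 0.552 d → k = ln 2 / 0.552 = 1.256 d⁻¹.
First-order decay: C = 52.15·exp(−k·t) = 52.15·0.6678 = 34.83 mg/L.

34.8 mg/L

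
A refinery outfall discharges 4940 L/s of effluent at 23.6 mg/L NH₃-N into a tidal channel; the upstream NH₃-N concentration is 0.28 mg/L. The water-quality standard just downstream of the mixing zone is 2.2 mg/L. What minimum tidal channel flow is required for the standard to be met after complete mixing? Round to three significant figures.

Set C_mix = 2.2: (Q·0.2800 + 4940·23.60) / (Q + 4940) = 2.2
→ Q = 4940·(23.60 − 2.2)/(2.2 − 0.2800) = 55060 L/s.

55100 L/s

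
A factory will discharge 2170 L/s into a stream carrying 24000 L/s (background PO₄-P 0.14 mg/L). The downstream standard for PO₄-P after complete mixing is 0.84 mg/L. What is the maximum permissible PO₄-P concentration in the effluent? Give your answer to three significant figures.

At the limit, (Qr·Cr + Qe·Cₑ)/(Qr + Qe) = 0.84:
Cₑ = (26170·0.84 − 24000·0.1400) / 2170 = 8.582 mg/L.

8.58 mg/L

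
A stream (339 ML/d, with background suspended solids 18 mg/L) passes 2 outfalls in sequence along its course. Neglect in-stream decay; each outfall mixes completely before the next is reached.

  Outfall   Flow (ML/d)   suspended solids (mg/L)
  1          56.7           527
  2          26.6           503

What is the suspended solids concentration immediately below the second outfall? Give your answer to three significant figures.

After outfall 1: Q = 339.0 + 56.70 = 395.7 ML/d; C = (339.0·18.00 + 56.70·527.0)/395.7 = 90.93 mg/L.
After outfall 2: Q = 395.7 + 26.60 = 422.3 ML/d; C = (395.7·90.93 + 26.60·503.0)/422.3 = 116.9 mg/L.

117 mg/L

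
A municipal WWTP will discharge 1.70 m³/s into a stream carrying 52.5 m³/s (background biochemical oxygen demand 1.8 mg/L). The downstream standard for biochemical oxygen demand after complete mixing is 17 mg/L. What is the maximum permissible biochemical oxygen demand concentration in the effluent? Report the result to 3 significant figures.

486 mg/L

At the limit, (Qr·Cr + Qe·Cₑ)/(Qr + Qe) = 17:
Cₑ = (54.20·17 − 52.50·1.800) / 1.700 = 486.4 mg/L.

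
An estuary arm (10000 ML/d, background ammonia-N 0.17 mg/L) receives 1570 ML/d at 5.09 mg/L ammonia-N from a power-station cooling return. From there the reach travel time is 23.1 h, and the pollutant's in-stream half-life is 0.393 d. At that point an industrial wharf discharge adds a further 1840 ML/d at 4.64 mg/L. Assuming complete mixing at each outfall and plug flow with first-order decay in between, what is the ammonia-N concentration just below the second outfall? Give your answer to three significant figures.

0.769 mg/L

Flow-weighted average: C = (10000·0.1700 + 1570·5.090) / 11570 = 9691/11570 = 0.8376 mg/L; combined flow 11570 ML/d.
Half-life 0.393 d → k = ln 2 / 0.393 = 1.764 d⁻¹.
After decay, C = 0.8376 × e^(−kt) = 0.8376 × 0.1831 = 0.1534 mg/L.
At the second outfall, C = (11570·0.1534 + 1840·4.640) / (11570 + 1840) = 0.7690 mg/L.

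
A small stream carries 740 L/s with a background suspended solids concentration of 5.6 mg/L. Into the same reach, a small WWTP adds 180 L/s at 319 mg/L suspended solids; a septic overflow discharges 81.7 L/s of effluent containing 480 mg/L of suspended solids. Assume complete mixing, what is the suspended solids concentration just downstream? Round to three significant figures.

Conservation of mass: C = (740.0·5.600 + 180.0·319.0 + 81.70·480.0) / 1002 = 100800/1002 = 100.6 mg/L.

101 mg/L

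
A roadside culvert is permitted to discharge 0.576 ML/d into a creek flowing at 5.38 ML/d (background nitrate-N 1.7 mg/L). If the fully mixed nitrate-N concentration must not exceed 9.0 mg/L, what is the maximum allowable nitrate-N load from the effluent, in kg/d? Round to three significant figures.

44.5 kg/d

Mass balance at the limit: 5.380·1.700 + 0.5760·Cₑ = 5.956·9.0 → Cₑ = 77.18 mg/L.
0.5760 ML/d = 0.006667 m³/s. Load = 0.006667 m³/s × 77.18 g/m³ × 86 400 s/d = 44.46 kg/d.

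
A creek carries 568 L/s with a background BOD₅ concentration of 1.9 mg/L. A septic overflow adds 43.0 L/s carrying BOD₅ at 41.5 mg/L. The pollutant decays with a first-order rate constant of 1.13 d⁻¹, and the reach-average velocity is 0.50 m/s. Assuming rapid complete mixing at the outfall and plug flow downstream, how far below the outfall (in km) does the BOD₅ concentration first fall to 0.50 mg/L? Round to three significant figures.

85.6 km

Conservation of mass: C = (568.0·1.900 + 43.00·41.50) / 611.0 = 2864/611.0 = 4.687 mg/L.
Set 4.687·exp(−k·t) = 0.50 → t = ln(4.687/0.50)/k = 171100 s = 47.53 h.
Distance = v·t = 0.50·171100 = 85560 m = 85.56 km.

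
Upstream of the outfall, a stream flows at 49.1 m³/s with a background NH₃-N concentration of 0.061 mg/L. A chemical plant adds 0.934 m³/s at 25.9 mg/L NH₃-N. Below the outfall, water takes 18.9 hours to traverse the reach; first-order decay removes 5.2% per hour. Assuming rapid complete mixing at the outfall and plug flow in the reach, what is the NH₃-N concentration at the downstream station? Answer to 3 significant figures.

Flow-weighted average: C = (49.10·0.06100 + 0.9340·25.90) / 50.03 = 27.19/50.03 = 0.5433 mg/L.
5.2%/h lost → k = −ln(1 − 0.052) = 0.05340 h⁻¹.
After decay, C = 0.5433 × e^(−kt) = 0.5433 × 0.3645 = 0.1980 mg/L.

0.198 mg/L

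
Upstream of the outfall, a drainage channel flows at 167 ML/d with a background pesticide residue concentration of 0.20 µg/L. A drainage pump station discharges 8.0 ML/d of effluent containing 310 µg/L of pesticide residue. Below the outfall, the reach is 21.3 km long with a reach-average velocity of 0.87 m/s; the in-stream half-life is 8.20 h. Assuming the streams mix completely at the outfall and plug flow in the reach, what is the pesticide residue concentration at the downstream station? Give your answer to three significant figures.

8.08 µg/L

Mass balance: C = (167.0·0.2000 + 8.000·310.0) / 175.0 = 2513/175.0 = 14.36 µg/L.
Travel time t = 21.3·1000 / 0.87 = 24480 s = 6.801 h.
Half-life 8.20 h → k = ln 2 / 8.20 = 0.08453 h⁻¹ = 2.029 d⁻¹.
After decay, C = 14.36 × e^(−kt) = 14.36 × 0.5628 = 8.083 µg/L.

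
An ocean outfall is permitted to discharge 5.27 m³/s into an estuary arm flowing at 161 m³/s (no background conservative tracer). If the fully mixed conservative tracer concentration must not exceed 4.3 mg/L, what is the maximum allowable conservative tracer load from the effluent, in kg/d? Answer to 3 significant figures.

61800 kg/d

Mass balance at the limit: 161.0·0 + 5.270·Cₑ = 166.3·4.3 → Cₑ = 135.7 mg/L.
Load = 5.270 m³/s × 135.7 g/m³ × 86 400 s/d = 61770 kg/d.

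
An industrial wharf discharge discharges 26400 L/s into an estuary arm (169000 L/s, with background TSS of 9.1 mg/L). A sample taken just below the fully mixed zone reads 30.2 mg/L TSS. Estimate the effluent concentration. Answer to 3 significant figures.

165 mg/L

Mass balance: 169000·9.100 + 26400·Cₑ = 195400·30.20
→ Cₑ = (195400·30.20 − 169000·9.100) / 26400 = 165.3 mg/L.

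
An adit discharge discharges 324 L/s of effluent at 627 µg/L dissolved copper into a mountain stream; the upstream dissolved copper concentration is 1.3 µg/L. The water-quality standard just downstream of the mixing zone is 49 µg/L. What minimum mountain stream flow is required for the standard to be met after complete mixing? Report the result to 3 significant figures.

Set C_mix = 49: (Q·1.300 + 324.0·627.0) / (Q + 324.0) = 49
→ Q = 324.0·(627.0 − 49)/(49 − 1.300) = 3926 L/s.

3930 L/s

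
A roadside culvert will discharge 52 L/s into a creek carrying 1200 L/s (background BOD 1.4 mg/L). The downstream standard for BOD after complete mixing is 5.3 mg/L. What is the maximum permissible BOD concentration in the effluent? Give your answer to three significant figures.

At the limit, (Qr·Cr + Qe·Cₑ)/(Qr + Qe) = 5.3:
Cₑ = (1252·5.3 − 1200·1.400) / 52.00 = 95.30 mg/L.

95.3 mg/L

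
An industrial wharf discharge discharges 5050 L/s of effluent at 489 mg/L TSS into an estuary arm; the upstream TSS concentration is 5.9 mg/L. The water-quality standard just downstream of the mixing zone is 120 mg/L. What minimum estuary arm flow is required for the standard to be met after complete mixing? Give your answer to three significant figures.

Set C_mix = 120: (Q·5.900 + 5050·489.0) / (Q + 5050) = 120
→ Q = 5050·(489.0 − 120)/(120 − 5.900) = 16330 L/s.

16300 L/s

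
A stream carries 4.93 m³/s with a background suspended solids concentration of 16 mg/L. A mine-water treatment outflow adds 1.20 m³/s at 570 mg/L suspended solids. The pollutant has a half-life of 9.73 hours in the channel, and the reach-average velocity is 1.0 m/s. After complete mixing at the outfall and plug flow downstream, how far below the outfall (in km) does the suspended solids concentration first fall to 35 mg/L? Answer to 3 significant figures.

After mixing, C = (4.930·16.00 + 1.200·570.0) / 6.130 = 762.9/6.130 = 124.5 mg/L.
Half-life 9.73 h → k = ln 2 / 9.73 = 0.07124 h⁻¹ = 1.710 d⁻¹.
Set 124.5·exp(−k·t) = 35 → t = ln(124.5/35)/k = 64110 s = 17.81 h.
Distance = v·t = 1.0·64110 = 64110 m = 64.11 km.

64.1 km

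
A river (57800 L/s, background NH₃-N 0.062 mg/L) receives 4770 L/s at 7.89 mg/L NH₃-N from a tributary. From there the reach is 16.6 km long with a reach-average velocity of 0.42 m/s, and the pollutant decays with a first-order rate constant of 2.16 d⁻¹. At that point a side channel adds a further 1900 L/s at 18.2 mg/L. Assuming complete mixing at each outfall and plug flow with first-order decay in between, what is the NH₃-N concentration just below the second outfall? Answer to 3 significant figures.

After mixing, C = (57800·0.06200 + 4770·7.890) / 62570 = 41220/62570 = 0.6588 mg/L; combined flow 62570 L/s.
Travel time t = 16.6·1000 / 0.42 = 39520 s = 10.98 h.
Decay over the reach: 0.6588·exp(−kt) = 0.6588·0.3723 = 0.2452 mg/L.
At the second outfall, C = (62570·0.2452 + 1900·18.20) / (62570 + 1900) = 0.7744 mg/L.

0.774 mg/L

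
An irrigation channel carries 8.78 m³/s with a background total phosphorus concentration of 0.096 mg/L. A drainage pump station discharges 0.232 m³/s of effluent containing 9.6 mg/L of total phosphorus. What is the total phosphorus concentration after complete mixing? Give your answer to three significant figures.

0.341 mg/L

Mixed concentration C = ΣQC/ΣQ = (8.780·0.09600 + 0.2320·9.600) / 9.012 = 3.070/9.012 = 0.3407 mg/L.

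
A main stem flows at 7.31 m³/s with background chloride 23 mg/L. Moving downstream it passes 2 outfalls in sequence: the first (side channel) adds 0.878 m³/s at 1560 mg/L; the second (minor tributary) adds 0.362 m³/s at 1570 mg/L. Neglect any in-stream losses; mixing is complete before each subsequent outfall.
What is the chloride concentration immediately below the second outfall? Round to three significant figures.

Outfall 1: combined Q = 8.188 m³/s; C = (7.310·23.00 + 0.8780·1560)/8.188 = 187.8 mg/L.
Outfall 2: combined Q = 8.550 m³/s; C = (8.188·187.8 + 0.3620·1570)/8.550 = 246.3 mg/L.

246 mg/L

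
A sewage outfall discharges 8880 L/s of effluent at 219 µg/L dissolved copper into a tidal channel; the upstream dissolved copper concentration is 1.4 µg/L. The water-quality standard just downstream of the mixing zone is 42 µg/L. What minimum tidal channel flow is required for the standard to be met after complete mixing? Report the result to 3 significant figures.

Set C_mix = 42: (Q·1.400 + 8880·219.0) / (Q + 8880) = 42
→ Q = 8880·(219.0 − 42)/(42 − 1.400) = 38710 L/s.

38700 L/s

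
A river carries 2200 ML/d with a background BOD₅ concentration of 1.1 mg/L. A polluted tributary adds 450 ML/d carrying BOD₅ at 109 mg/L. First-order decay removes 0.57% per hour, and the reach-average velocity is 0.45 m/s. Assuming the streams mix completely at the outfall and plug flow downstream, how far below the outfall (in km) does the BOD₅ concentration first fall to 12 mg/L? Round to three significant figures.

136 km

Conservation of mass: C = (2200·1.100 + 450.0·109.0) / 2650 = 51470/2650 = 19.42 mg/L.
0.57%/h lost → k = −ln(1 − 0.0057) = 0.005716 h⁻¹.
Set 19.42·exp(−k·t) = 12 → t = ln(19.42/12)/k = 303300 s = 84.24 h.
Distance = v·t = 0.45·303300 = 136500 m = 136.5 km.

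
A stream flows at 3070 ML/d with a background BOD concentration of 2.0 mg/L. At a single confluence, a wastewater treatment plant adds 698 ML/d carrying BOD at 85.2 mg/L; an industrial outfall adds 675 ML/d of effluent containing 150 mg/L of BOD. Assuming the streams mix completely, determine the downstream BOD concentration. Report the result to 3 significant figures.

Flow-weighted average: C = (3070·2.000 + 698.0·85.20 + 675.0·150.0) / 4443 = 166900/4443 = 37.56 mg/L.

37.6 mg/L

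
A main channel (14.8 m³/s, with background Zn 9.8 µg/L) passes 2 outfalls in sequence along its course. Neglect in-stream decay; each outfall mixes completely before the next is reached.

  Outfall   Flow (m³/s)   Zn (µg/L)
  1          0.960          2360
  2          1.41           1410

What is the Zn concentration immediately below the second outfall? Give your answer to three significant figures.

Outfall 1: combined Q = 15.76 m³/s; C = (14.80·9.800 + 0.9600·2360)/15.76 = 153.0 µg/L.
Outfall 2: combined Q = 17.17 m³/s; C = (15.76·153.0 + 1.410·1410)/17.17 = 256.2 µg/L.

256 µg/L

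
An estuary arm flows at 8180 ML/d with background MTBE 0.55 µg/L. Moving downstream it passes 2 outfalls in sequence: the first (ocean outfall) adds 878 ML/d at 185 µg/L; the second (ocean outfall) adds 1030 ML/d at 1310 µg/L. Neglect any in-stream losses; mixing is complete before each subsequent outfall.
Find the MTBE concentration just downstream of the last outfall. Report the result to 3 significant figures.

After outfall 1: Q = 8180 + 878.0 = 9058 ML/d; C = (8180·0.5500 + 878.0·185.0)/9058 = 18.43 µg/L.
After outfall 2: Q = 9058 + 1030 = 10090 ML/d; C = (9058·18.43 + 1030·1310)/10090 = 150.3 µg/L.

150 µg/L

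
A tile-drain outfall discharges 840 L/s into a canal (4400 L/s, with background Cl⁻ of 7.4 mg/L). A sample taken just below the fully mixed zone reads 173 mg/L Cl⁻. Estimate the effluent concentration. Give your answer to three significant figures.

1040 mg/L

Mass balance: 4400·7.400 + 840.0·Cₑ = 5240·173.0
→ Cₑ = (5240·173.0 − 4400·7.400) / 840.0 = 1040 mg/L.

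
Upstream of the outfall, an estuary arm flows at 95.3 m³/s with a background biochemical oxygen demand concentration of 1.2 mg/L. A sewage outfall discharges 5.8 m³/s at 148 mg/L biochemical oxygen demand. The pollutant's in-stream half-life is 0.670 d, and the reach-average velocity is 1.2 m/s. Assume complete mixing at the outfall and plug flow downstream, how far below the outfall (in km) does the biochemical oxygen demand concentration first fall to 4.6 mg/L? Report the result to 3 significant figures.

74.0 km

Conservation of mass: C = (95.30·1.200 + 5.800·148.0) / 101.1 = 972.8/101.1 = 9.622 mg/L.
Half-life 0.670 d → k = ln 2 / 0.670 = 1.035 d⁻¹.
Set 9.622·exp(−k·t) = 4.6 → t = ln(9.622/4.6)/k = 61630 s = 17.12 h.
Distance = v·t = 1.2·61630 = 73960 m = 73.96 km.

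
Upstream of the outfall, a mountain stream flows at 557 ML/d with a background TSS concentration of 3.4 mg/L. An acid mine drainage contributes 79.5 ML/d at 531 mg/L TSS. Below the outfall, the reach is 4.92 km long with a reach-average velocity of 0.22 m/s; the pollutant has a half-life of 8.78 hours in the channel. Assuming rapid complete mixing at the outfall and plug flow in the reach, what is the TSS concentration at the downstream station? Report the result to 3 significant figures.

42.4 mg/L

Flow-weighted average: C = (557.0·3.400 + 79.50·531.0) / 636.5 = 44110/636.5 = 69.30 mg/L.
Travel time t = 4.92·1000 / 0.22 = 22360 s = 6.212 h.
Half-life 8.78 h → k = ln 2 / 8.78 = 0.07895 h⁻¹ = 1.895 d⁻¹.
Decay over the reach: 69.30·exp(−kt) = 69.30·0.6124 = 42.44 mg/L.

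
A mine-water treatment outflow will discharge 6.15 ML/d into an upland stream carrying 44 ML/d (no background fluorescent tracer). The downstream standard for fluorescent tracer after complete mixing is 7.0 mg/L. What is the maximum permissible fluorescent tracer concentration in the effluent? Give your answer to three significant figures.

At the limit, (Qr·Cr + Qe·Cₑ)/(Qr + Qe) = 7.0:
Cₑ = (50.15·7.0 − 44.00·0) / 6.150 = 57.08 mg/L.

57.1 mg/L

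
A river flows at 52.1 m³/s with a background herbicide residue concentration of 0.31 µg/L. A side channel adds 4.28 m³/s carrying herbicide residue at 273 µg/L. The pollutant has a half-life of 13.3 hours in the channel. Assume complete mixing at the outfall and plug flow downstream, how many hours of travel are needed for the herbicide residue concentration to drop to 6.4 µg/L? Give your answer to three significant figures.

22.8 h

After mixing, C = (52.10·0.3100 + 4.280·273.0) / 56.38 = 1185/56.38 = 21.01 µg/L.
Half-life 13.3 h → k = ln 2 / 13.3 = 0.05212 h⁻¹ = 1.251 d⁻¹.
21.01·exp(−k·t) = 6.4 → t = ln(21.01/6.4)/k = 82110 s = 22.81 h.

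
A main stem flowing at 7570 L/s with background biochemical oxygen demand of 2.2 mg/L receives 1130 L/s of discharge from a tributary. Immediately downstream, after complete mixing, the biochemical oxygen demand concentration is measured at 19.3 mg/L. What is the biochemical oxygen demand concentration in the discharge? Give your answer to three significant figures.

Mass balance: 7570·2.200 + 1130·Cₑ = 8700·19.30
→ Cₑ = (8700·19.30 − 7570·2.200) / 1130 = 133.9 mg/L.

134 mg/L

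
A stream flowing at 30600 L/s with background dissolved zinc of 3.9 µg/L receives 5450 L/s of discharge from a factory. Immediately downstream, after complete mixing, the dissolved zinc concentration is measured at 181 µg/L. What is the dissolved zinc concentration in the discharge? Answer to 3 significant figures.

Mass balance: 30600·3.900 + 5450·Cₑ = 36050·181.0
→ Cₑ = (36050·181.0 − 30600·3.900) / 5450 = 1175 µg/L.

1180 µg/L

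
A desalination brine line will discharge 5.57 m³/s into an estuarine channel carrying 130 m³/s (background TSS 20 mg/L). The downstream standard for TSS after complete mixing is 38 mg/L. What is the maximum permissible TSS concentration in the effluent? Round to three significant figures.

At the limit, (Qr·Cr + Qe·Cₑ)/(Qr + Qe) = 38:
Cₑ = (135.6·38 − 130.0·20.00) / 5.570 = 458.1 mg/L.

458 mg/L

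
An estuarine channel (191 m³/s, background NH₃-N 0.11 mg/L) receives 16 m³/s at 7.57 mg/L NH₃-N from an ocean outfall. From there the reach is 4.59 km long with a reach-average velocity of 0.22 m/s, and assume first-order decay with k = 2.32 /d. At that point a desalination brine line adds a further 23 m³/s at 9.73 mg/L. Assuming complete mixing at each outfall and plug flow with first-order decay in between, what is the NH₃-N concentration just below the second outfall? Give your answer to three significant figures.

1.33 mg/L

Conservation of mass: C = (191.0·0.1100 + 16.00·7.570) / 207.0 = 142.1/207.0 = 0.6866 mg/L; combined flow 207.0 m³/s.
Travel time t = 4.59·1000 / 0.22 = 20860 s = 5.795 h.
Decay over the reach: 0.6866·exp(−kt) = 0.6866·0.5711 = 0.3921 mg/L.
Second outfall: C = (207.0·0.3921 + 23.00·9.730)/230.0 = 1.326 mg/L.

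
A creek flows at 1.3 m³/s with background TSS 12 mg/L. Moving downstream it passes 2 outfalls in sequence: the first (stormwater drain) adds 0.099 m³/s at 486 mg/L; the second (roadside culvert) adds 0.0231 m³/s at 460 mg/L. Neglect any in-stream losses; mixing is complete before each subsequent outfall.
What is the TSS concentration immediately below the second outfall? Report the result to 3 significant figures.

Outfall 1: combined Q = 1.399 m³/s; C = (1.300·12.00 + 0.09900·486.0)/1.399 = 45.54 mg/L.
Outfall 2: combined Q = 1.422 m³/s; C = (1.399·45.54 + 0.02310·460.0)/1.422 = 52.27 mg/L.

52.3 mg/L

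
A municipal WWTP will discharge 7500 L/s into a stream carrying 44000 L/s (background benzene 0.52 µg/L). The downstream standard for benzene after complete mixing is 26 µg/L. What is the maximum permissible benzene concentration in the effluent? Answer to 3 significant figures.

175 µg/L

At the limit, (Qr·Cr + Qe·Cₑ)/(Qr + Qe) = 26:
Cₑ = (51500·26 − 44000·0.5200) / 7500 = 175.5 µg/L.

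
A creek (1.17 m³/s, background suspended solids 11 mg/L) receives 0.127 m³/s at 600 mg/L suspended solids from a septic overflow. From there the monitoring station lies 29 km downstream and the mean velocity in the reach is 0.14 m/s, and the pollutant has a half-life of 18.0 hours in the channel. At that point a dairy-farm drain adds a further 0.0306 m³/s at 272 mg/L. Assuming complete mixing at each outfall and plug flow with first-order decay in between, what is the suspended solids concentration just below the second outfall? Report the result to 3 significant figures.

Flow-weighted average: C = (1.170·11.00 + 0.1270·600.0) / 1.297 = 89.07/1.297 = 68.67 mg/L; combined flow 1.297 m³/s.
Travel time t = 29·1000 / 0.14 = 207100 s = 57.54 h.
Half-life 18.0 h → k = ln 2 / 18.0 = 0.03851 h⁻¹ = 0.9242 d⁻¹.
Applying C = C₀e^(−kt): 68.67 × 0.1091 = 7.490 mg/L.
At the second outfall, C = (1.297·7.490 + 0.03060·272.0) / (1.297 + 0.03060) = 13.59 mg/L.

13.6 mg/L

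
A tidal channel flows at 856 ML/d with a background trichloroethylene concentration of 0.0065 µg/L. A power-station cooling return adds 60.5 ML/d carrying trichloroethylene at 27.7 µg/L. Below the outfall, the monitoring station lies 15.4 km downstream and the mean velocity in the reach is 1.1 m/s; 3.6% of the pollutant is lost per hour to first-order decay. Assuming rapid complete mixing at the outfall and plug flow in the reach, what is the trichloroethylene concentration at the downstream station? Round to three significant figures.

Conservation of mass: C = (856.0·0.006500 + 60.50·27.70) / 916.5 = 1681/916.5 = 1.835 µg/L.
Travel time t = 15.4·1000 / 1.1 = 14000 s = 3.889 h.
3.6%/h lost → k = −ln(1 − 0.036) = 0.03666 h⁻¹.
First-order decay: C = 1.835·exp(−k·t) = 1.835·0.8671 = 1.591 µg/L.

1.59 µg/L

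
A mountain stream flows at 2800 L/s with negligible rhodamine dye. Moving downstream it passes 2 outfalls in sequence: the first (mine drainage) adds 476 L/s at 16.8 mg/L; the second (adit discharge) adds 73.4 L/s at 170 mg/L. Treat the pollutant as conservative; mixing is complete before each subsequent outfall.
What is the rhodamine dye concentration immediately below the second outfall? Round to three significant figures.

Below outfall 1: Q → 3276 L/s, C = (2800·0 + 476.0·16.80)/3276 = 2.441 mg/L.
Below outfall 2: Q → 3349 L/s, C = (3276·2.441 + 73.40·170.0)/3349 = 6.113 mg/L.

6.11 mg/L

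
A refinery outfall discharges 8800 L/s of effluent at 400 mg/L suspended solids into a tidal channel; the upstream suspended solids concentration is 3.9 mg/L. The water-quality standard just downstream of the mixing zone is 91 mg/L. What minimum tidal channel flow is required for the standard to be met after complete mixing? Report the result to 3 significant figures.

Set C_mix = 91: (Q·3.900 + 8800·400.0) / (Q + 8800) = 91
→ Q = 8800·(400.0 − 91)/(91 − 3.900) = 31220 L/s.

31200 L/s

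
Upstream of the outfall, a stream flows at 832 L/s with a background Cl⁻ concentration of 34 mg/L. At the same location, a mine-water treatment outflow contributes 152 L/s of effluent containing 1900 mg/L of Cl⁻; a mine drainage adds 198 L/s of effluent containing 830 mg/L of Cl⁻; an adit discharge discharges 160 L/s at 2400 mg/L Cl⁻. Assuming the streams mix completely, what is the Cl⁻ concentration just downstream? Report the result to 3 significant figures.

After mixing, C = (832.0·34.00 + 152.0·1900 + 198.0·830.0 + 160.0·2400) / 1342 = 865400/1342 = 644.9 mg/L.

645 mg/L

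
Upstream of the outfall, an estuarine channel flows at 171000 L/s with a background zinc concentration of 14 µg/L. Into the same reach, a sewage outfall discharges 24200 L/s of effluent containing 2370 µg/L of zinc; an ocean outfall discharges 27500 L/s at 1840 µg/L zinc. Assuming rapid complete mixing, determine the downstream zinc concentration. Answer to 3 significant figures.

Mixed concentration C = ΣQC/ΣQ = (171000·14.00 + 24200·2370 + 27500·1840) / 222700 = 110300000/222700 = 495.5 µg/L.

496 µg/L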